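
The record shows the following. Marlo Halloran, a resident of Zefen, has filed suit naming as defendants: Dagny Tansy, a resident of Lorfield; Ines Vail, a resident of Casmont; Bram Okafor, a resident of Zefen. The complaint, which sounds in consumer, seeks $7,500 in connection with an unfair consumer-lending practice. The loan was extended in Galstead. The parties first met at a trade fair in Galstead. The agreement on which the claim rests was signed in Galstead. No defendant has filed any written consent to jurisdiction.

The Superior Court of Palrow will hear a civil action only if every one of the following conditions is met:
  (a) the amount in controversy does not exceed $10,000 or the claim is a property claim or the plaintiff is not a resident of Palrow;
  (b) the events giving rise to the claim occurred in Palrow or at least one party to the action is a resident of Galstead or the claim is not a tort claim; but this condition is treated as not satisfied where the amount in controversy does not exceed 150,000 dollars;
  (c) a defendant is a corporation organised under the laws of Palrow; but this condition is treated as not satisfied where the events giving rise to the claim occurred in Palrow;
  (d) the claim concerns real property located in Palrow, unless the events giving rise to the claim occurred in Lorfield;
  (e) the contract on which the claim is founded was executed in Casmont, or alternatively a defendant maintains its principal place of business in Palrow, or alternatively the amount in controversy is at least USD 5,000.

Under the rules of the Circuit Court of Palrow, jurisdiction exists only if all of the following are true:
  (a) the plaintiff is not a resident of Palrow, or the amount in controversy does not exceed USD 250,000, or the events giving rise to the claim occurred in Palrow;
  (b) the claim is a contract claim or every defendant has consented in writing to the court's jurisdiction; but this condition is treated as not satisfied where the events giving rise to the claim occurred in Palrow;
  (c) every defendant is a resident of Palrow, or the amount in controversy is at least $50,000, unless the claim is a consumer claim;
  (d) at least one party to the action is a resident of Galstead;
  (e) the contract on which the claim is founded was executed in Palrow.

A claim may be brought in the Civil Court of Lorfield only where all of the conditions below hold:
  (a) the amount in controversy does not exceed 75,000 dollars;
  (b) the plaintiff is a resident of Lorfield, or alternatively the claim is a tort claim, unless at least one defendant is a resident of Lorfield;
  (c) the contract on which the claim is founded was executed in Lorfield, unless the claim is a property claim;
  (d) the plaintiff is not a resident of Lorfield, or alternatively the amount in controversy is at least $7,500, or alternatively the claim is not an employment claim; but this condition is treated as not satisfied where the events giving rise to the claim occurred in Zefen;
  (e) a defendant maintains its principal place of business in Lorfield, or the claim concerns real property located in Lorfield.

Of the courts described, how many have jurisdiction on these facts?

The Superior Court of Palrow:
  (a) The amount in controversy is $7,500, within the $10,000 ceiling, so one alternative holds. Condition met.
  (b) The claim is a consumer claim, not a tort claim, which satisfies one of the alternatives. However, the amount in controversy is USD 7,500, within the USD 150,000 ceiling, which falls within the stated exception and so defeats the condition. Not satisfied.
  (c) No defendant is a corporation. Condition not met.
  (d) The claim does not concern real property. The proviso offers no rescue either, since the operative events occurred in Galstead, not Lorfield. Condition not met.
  (e) The amount in controversy is 7,500 dollars, which meets the 5,000 dollars floor, so one alternative holds. Condition met.
  → At least one condition fails; no jurisdiction.
The Circuit Court of Palrow:
  (a) The plaintiff resides in Zefen, which is not Palrow — that alternative is enough. Condition met.
  (b) The claim is a consumer claim, not a contract claim; no such written consent has been filed — no alternative holds. Not met.
  (c) The defendants reside as follows — Dagny Tansy in Lorfield, Ines Vail in Casmont, Bram Okafor in Zefen — not all in Palrow; the amount in controversy is $7,500, below the $50,000 floor — every alternative fails. But the claim is a consumer claim, and the 'unless' clause therefore excuses the requirement. Condition met.
  (d) No party resides in Galstead. Not satisfied.
  (e) The contract was executed in Galstead, not Palrow. Not met.
  → At least one condition fails; no jurisdiction.
The Civil Court of Lorfield:
  (a) The amount in controversy is 7,500 dollars, within the $75,000 ceiling. Satisfied.
  (b) The plaintiff resides in Zefen, not Lorfield; the claim is a consumer claim, not a tort claim — every alternative fails. However, Dagny Tansy resides in Lorfield, so the 'unless' proviso supplies this condition. Satisfied.
  (c) The contract was executed in Galstead, not Lorfield. Nor does the 'unless' clause help: the claim is a consumer claim, not a property claim. Condition not met.
  (d) The plaintiff resides in Zefen, which is not Lorfield, so one alternative holds. The carve-out does not apply: the operative events occurred in Galstead, not Zefen. Condition met.
  (e) No defendant is a corporation; the claim does not concern real property — every alternative fails. Condition not met.
  → No jurisdiction.
No court satisfies all of its conditions.

0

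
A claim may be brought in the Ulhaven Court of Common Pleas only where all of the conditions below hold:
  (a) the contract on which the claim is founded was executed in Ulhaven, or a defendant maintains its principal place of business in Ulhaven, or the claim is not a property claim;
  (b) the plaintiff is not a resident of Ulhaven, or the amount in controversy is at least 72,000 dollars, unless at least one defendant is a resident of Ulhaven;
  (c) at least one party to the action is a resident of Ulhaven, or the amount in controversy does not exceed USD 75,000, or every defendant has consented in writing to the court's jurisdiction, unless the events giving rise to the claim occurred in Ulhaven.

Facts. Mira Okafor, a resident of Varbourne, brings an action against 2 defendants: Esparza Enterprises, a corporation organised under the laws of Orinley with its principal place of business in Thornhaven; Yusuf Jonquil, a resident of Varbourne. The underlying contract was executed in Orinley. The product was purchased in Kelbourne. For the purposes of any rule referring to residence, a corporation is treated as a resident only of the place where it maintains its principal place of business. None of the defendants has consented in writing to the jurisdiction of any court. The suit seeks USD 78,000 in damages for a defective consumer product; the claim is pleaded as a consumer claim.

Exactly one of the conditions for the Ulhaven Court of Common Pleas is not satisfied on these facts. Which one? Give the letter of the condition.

The Ulhaven Court of Common Pleas:
  (a) The claim is a consumer claim, not a property claim — that alternative is enough. Met.
  (b) The plaintiff resides in Varbourne, which is not Ulhaven, so one alternative holds. Condition met.
  (c) No party resides in Ulhaven; the amount in controversy is 78,000 dollars, above the 75,000 dollars ceiling; no such written consent has been filed — every alternative fails. The proviso offers no rescue either, since the operative events occurred in Kelbourne, not Ulhaven. Not satisfied.
Only condition (c) fails.

(c)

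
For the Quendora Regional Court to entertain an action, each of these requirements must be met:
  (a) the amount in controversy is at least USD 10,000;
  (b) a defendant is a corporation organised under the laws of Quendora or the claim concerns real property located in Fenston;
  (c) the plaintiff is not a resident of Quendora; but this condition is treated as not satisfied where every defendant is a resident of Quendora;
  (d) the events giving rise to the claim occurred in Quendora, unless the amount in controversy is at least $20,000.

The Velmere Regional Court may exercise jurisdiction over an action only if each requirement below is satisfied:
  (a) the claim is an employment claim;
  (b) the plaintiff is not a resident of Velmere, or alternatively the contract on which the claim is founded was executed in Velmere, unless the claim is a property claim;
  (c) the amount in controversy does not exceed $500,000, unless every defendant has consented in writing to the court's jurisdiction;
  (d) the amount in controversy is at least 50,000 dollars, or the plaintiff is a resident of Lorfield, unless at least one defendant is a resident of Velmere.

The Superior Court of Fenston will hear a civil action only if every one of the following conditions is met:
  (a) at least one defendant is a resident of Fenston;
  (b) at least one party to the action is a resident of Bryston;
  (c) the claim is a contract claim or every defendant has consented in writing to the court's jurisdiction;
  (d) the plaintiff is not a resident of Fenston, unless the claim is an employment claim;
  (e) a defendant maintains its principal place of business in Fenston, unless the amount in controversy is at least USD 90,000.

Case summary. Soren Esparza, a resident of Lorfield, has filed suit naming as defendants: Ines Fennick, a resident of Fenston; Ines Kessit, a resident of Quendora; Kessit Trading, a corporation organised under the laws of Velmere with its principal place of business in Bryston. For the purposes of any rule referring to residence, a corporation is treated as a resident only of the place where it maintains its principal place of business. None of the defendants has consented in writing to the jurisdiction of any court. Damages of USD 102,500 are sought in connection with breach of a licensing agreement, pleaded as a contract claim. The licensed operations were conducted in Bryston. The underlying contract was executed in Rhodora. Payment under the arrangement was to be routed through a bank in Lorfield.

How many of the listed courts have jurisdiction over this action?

1

The Quendora Regional Court:
  (a) The amount in controversy is $102,500, which meets the $10,000 floor. Satisfied.
  (b) The corporate defendant(s) are organised in Velmere, not Quendora; the claim does not concern real property — none of the alternatives is met. Fails.
  (c) The plaintiff resides in Lorfield, which is not Quendora. The carve-out does not apply: the defendants reside as follows — Ines Fennick in Fenston, Ines Kessit in Quendora, Kessit Trading in Bryston — not all in Quendora. Satisfied.
  (d) The operative events occurred in Bryston, not Quendora. The proviso rescues it, though: the amount in controversy is $102,500, which meets the USD 20,000 floor. Condition met.
  → At least one condition fails; no jurisdiction.
The Velmere Regional Court:
  (a) The claim is a contract claim, not an employment claim. Not satisfied.
  (b) The plaintiff resides in Lorfield, which is not Velmere, which satisfies one of the alternatives. Satisfied.
  (c) The amount in controversy is 102,500 dollars, within the $500,000 ceiling. Met.
  (d) The amount in controversy is 102,500 dollars, which meets the 50,000 dollars floor, so one alternative holds. Condition met.
  → At least one condition fails; no jurisdiction.
The Superior Court of Fenston:
  (a) Ines Fennick resides in Fenston. Satisfied.
  (b) Kessit Trading resides in Bryston. Satisfied.
  (c) The claim is a contract claim, so one alternative holds. Satisfied.
  (d) The plaintiff resides in Lorfield, which is not Fenston. Condition met.
  (e) The corporate defendant(s) have their principal place of business in Bryston, not Fenston. The proviso rescues it, though: the amount in controversy is $102,500, which meets the 90,000 dollars floor. Condition met.
  → All conditions met; jurisdiction exists.
Courts with jurisdiction: the Superior Court of Fenston — 1 in total.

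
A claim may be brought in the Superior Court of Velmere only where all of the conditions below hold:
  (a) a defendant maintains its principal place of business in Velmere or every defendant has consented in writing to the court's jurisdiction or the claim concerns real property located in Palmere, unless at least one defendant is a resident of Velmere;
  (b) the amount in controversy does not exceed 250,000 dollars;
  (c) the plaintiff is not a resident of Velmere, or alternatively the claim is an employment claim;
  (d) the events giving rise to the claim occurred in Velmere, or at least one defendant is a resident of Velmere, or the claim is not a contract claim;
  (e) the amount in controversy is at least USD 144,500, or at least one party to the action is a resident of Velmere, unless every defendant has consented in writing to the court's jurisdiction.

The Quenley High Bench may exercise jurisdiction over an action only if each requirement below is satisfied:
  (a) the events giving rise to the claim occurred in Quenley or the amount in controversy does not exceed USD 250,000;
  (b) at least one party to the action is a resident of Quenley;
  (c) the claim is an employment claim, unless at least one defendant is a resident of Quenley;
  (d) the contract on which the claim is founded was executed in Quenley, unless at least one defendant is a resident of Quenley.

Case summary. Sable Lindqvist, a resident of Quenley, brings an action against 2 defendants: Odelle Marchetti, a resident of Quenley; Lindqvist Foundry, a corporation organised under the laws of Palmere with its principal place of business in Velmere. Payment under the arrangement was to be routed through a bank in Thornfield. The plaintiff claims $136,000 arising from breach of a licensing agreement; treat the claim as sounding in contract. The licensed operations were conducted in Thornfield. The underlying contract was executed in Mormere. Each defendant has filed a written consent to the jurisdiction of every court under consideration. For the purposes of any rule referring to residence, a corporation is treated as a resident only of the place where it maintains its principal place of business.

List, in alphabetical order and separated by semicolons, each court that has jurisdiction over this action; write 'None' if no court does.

The Superior Court of Velmere:
  (a) Lindqvist Foundry has its principal place of business in Velmere — that alternative is enough. Satisfied.
  (b) The amount in controversy is $136,000, within the USD 250,000 ceiling. Satisfied.
  (c) The plaintiff resides in Quenley, which is not Velmere — that alternative is enough. Satisfied.
  (d) Lindqvist Foundry resides in Velmere — that alternative is enough. Satisfied.
  (e) Lindqvist Foundry resides in Velmere — that alternative is enough. Satisfied.
  → The court has jurisdiction.
The Quenley High Bench:
  (a) The amount in controversy is USD 136,000, within the 250,000 dollars ceiling — that alternative is enough. Met.
  (b) Sable Lindqvist resides in Quenley. Satisfied.
  (c) The claim is a contract claim, not an employment claim. But Odelle Marchetti resides in Quenley, and the 'unless' clause therefore excuses the requirement. Met.
  (d) The contract was executed in Mormere, not Quenley. The proviso rescues it, though: Odelle Marchetti resides in Quenley. Satisfied.
  → The court has jurisdiction.

the Quenley High Bench; the Superior Court of Velmere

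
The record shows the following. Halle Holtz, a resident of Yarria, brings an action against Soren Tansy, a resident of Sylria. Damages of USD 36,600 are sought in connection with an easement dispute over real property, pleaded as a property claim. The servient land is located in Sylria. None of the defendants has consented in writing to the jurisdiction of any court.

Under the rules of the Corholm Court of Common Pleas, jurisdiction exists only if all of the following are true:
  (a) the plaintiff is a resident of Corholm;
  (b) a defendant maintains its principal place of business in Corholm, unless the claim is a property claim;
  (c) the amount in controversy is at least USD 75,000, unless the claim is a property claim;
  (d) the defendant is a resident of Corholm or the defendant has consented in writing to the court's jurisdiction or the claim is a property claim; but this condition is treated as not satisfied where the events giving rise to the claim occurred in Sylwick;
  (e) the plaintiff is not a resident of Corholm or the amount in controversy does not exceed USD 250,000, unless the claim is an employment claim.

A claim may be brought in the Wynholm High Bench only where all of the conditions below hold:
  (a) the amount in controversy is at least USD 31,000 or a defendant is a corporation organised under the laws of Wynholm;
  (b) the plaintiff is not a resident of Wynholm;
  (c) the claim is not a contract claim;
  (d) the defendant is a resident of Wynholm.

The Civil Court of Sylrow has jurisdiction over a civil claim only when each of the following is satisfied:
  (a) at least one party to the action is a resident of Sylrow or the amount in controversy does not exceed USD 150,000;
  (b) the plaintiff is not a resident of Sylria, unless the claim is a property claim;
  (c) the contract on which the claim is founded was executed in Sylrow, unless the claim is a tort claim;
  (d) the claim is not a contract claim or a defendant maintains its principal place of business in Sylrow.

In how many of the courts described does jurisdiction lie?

0

The Corholm Court of Common Pleas:
  (a) The plaintiff resides in Yarria, not Corholm. Not met.
  (b) No defendant is a corporation. The proviso rescues it, though: the claim is a property claim. Condition met.
  (c) The amount in controversy is USD 36,600, below the 75,000 dollars floor. However, the claim is a property claim, so the 'unless' proviso supplies this condition. Satisfied.
  (d) The claim is a property claim, so this disjunct is met. The carve-out does not apply: the operative events occurred in Sylria, not Sylwick. Satisfied.
  (e) The plaintiff resides in Yarria, which is not Corholm — that alternative is enough. Satisfied.
  → Not every requirement is met — no jurisdiction.
The Wynholm High Bench:
  (a) The amount in controversy is USD 36,600, which meets the 31,000 dollars floor, which satisfies one of the alternatives. Satisfied.
  (b) The plaintiff resides in Yarria, which is not Wynholm. Met.
  (c) The claim is a property claim, not a contract claim. Condition met.
  (d) The defendant resides in Sylria, not Wynholm. Not satisfied.
  → At least one condition fails; no jurisdiction.
The Civil Court of Sylrow:
  (a) The amount in controversy is USD 36,600, within the USD 150,000 ceiling, so this disjunct is met. Condition met.
  (b) The plaintiff resides in Yarria, which is not Sylria. Satisfied.
  (c) No contract (and hence no place of execution) is alleged. Nor does the 'unless' clause help: the claim is a property claim, not a tort claim. Not met.
  (d) The claim is a property claim, not a contract claim, so this disjunct is met. Condition met.
  → Not every requirement is met — no jurisdiction.
No court satisfies all of its conditions.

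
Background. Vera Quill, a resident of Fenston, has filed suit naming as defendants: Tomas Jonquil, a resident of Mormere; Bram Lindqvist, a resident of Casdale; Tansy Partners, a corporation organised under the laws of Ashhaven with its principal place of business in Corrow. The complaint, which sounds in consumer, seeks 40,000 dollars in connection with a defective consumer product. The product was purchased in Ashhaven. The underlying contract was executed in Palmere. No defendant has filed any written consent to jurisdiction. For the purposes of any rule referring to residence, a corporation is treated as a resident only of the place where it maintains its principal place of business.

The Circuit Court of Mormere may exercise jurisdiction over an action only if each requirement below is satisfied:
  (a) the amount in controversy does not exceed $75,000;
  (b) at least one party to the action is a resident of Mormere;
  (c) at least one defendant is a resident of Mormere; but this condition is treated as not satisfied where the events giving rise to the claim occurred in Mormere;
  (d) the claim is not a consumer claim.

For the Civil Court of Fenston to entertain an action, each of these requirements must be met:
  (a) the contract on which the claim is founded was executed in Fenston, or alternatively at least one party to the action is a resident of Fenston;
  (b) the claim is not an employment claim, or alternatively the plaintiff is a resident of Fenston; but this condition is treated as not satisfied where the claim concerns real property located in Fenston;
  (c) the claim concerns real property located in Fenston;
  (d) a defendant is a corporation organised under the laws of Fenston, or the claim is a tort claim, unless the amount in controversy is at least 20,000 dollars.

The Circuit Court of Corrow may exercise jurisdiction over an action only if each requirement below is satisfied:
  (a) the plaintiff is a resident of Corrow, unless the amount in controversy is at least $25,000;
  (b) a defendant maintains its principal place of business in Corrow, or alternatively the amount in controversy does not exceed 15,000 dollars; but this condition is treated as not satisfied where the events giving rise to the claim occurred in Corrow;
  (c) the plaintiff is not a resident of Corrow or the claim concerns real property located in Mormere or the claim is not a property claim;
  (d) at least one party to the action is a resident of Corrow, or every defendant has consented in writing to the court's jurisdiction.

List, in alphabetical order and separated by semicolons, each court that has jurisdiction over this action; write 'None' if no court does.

the Circuit Court of Corrow

The Circuit Court of Mormere:
  (a) The amount in controversy is USD 40,000, within the $75,000 ceiling. Met.
  (b) Tomas Jonquil resides in Mormere. Satisfied.
  (c) Tomas Jonquil resides in Mormere. The carve-out does not apply: the operative events occurred in Ashhaven, not Mormere. Satisfied.
  (d) The claim is a consumer claim. Fails.
  → No jurisdiction.
The Civil Court of Fenston:
  (a) Vera Quill resides in Fenston, so this disjunct is met. Met.
  (b) The claim is a consumer claim, not an employment claim, so one alternative holds. The carve-out does not apply: the claim does not concern real property. Condition met.
  (c) The claim does not concern real property. Not satisfied.
  (d) The corporate defendant(s) are organised in Ashhaven, not Fenston; the claim is a consumer claim, not a tort claim — none of the alternatives is met. But the amount in controversy is $40,000, which meets the $20,000 floor, and the 'unless' clause therefore excuses the requirement. Satisfied.
  → The court lacks jurisdiction.
The Circuit Court of Corrow:
  (a) The plaintiff resides in Fenston, not Corrow. But the amount in controversy is USD 40,000, which meets the 25,000 dollars floor, and the 'unless' clause therefore excuses the requirement. Met.
  (b) Tansy Partners has its principal place of business in Corrow, so this disjunct is met. The exception is not triggered, since the operative events occurred in Ashhaven, not Corrow. Condition met.
  (c) The plaintiff resides in Fenston, which is not Corrow, so one alternative holds. Satisfied.
  (d) Tansy Partners resides in Corrow — that alternative is enough. Met.
  → All conditions met; jurisdiction exists.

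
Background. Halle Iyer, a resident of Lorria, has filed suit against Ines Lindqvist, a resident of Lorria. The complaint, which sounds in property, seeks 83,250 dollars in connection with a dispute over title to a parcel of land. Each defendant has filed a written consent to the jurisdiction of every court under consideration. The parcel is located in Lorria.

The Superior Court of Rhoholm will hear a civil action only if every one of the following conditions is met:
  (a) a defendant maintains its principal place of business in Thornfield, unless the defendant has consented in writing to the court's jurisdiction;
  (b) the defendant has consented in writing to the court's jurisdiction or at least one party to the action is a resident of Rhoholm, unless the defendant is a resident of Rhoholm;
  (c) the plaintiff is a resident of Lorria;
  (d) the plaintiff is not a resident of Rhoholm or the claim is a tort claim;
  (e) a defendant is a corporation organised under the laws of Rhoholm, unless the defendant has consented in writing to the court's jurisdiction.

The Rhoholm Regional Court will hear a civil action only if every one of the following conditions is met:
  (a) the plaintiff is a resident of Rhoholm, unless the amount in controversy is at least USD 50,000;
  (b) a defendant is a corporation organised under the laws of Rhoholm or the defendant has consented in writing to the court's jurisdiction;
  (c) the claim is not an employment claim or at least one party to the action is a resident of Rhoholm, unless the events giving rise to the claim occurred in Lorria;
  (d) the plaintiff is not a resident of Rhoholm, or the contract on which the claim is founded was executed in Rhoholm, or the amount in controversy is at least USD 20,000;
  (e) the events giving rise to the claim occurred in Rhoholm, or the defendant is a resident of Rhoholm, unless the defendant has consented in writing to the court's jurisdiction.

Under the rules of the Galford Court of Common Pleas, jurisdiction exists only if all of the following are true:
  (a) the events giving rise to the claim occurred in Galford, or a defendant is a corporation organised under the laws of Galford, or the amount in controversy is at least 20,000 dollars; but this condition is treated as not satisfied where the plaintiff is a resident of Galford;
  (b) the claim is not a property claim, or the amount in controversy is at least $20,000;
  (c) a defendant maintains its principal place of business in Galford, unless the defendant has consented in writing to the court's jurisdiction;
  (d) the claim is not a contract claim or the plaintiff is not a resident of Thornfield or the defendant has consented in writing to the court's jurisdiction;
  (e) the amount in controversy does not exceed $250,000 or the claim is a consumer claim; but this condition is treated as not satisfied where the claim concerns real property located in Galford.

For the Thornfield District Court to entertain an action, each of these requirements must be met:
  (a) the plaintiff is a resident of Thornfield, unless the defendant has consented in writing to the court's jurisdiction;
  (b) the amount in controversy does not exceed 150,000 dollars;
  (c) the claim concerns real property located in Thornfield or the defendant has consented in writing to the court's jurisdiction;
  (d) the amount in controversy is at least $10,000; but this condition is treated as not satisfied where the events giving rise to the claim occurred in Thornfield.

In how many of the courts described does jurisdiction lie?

The Superior Court of Rhoholm:
  (a) No defendant is a corporation. The proviso rescues it, though: every defendant has filed written consent. Met.
  (b) Every defendant has filed written consent, which satisfies one of the alternatives. Satisfied.
  (c) The plaintiff resides in Lorria. Satisfied.
  (d) The plaintiff resides in Lorria, which is not Rhoholm, so this disjunct is met. Condition met.
  (e) No defendant is a corporation. The proviso rescues it, though: every defendant has filed written consent. Satisfied.
  → Jurisdiction lies.
The Rhoholm Regional Court:
  (a) The plaintiff resides in Lorria, not Rhoholm. The proviso rescues it, though: the amount in controversy is $83,250, which meets the $50,000 floor. Met.
  (b) Every defendant has filed written consent, so one alternative holds. Met.
  (c) The claim is a property claim, not an employment claim, so one alternative holds. Satisfied.
  (d) The plaintiff resides in Lorria, which is not Rhoholm, so this disjunct is met. Satisfied.
  (e) The operative events occurred in Lorria, not Rhoholm; the defendant resides in Lorria, not Rhoholm — every alternative fails. The proviso rescues it, though: every defendant has filed written consent. Condition met.
  → Jurisdiction lies.
The Galford Court of Common Pleas:
  (a) The amount in controversy is USD 83,250, which meets the USD 20,000 floor, so one alternative holds. The exception is not triggered, since the plaintiff resides in Lorria, not Galford. Met.
  (b) The amount in controversy is USD 83,250, which meets the $20,000 floor, so one alternative holds. Satisfied.
  (c) No defendant is a corporation. The proviso rescues it, though: every defendant has filed written consent. Satisfied.
  (d) The claim is a property claim, not a contract claim, so this disjunct is met. Met.
  (e) The amount in controversy is $83,250, within the 250,000 dollars ceiling, which satisfies one of the alternatives. The carve-out does not apply: the property lies in Lorria, not Galford. Condition met.
  → Every requirement is satisfied — jurisdiction.
The Thornfield District Court:
  (a) The plaintiff resides in Lorria, not Thornfield. But every defendant has filed written consent, and the 'unless' clause therefore excuses the requirement. Satisfied.
  (b) The amount in controversy is $83,250, within the USD 150,000 ceiling. Met.
  (c) Every defendant has filed written consent, which satisfies one of the alternatives. Satisfied.
  (d) The amount in controversy is USD 83,250, which meets the USD 10,000 floor. And the carve-out is inapplicable — the operative events occurred in Lorria, not Thornfield. Condition met.
  → The court has jurisdiction.
Courts with jurisdiction: the Superior Court of Rhoholm, the Rhoholm Regional Court, the Galford Court of Common Pleas, the Thornfield District Court — 4 in total.

4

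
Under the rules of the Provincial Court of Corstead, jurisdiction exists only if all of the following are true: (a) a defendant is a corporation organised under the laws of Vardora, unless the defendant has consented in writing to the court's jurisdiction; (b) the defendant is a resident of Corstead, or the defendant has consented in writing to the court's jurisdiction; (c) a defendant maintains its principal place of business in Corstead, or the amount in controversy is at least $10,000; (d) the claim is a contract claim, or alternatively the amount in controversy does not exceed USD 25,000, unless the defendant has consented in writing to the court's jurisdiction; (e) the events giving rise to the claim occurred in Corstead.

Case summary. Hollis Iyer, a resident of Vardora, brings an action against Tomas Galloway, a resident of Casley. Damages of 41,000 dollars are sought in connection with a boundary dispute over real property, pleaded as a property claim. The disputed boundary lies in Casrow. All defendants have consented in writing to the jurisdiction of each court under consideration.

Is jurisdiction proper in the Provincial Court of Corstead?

No

The Provincial Court of Corstead:
  (a) No defendant is a corporation. But every defendant has filed written consent, and the 'unless' clause therefore excuses the requirement. Met.
  (b) Every defendant has filed written consent, which satisfies one of the alternatives. Condition met.
  (c) The amount in controversy is $41,000, which meets the 10,000 dollars floor, which satisfies one of the alternatives. Met.
  (d) The claim is a property claim, not a contract claim; the amount in controversy is USD 41,000, above the 25,000 dollars ceiling — every alternative fails. The proviso rescues it, though: every defendant has filed written consent. Met.
  (e) The operative events occurred in Casrow, not Corstead. Not satisfied.
  → At least one condition fails; no jurisdiction.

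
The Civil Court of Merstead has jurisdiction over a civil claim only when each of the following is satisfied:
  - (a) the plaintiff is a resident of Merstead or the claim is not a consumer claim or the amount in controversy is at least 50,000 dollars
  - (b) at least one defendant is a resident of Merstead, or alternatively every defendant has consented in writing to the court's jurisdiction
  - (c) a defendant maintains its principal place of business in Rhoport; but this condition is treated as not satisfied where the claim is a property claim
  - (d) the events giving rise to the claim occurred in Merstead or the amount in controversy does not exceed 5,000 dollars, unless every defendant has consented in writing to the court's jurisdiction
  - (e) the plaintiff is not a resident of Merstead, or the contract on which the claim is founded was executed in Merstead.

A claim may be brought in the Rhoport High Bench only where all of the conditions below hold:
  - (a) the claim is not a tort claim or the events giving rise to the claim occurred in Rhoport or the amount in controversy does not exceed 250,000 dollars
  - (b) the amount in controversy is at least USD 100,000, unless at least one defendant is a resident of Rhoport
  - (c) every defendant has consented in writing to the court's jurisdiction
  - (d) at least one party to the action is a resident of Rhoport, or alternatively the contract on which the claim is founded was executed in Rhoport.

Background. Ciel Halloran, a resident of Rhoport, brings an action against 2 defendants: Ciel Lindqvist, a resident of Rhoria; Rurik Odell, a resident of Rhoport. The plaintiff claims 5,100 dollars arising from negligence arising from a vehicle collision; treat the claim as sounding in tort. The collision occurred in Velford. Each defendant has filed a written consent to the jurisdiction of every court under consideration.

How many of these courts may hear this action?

1

The Civil Court of Merstead:
  (a) The claim is a tort claim, not a consumer claim — that alternative is enough. Met.
  (b) Every defendant has filed written consent, which satisfies one of the alternatives. Met.
  (c) No defendant is a corporation. Fails.
  (d) The operative events occurred in Velford, not Merstead; the amount in controversy is $5,100, above the $5,000 ceiling — every alternative fails. However, every defendant has filed written consent, so the 'unless' proviso supplies this condition. Condition met.
  (e) The plaintiff resides in Rhoport, which is not Merstead, so one alternative holds. Met.
  → At least one condition fails; no jurisdiction.
The Rhoport High Bench:
  (a) The amount in controversy is $5,100, within the USD 250,000 ceiling — that alternative is enough. Satisfied.
  (b) The amount in controversy is $5,100, below the USD 100,000 floor. The proviso rescues it, though: Rurik Odell resides in Rhoport. Met.
  (c) Every defendant has filed written consent. Satisfied.
  (d) Ciel Halloran resides in Rhoport, so one alternative holds. Condition met.
  → The court has jurisdiction.
Courts with jurisdiction: the Rhoport High Bench — 1 in total.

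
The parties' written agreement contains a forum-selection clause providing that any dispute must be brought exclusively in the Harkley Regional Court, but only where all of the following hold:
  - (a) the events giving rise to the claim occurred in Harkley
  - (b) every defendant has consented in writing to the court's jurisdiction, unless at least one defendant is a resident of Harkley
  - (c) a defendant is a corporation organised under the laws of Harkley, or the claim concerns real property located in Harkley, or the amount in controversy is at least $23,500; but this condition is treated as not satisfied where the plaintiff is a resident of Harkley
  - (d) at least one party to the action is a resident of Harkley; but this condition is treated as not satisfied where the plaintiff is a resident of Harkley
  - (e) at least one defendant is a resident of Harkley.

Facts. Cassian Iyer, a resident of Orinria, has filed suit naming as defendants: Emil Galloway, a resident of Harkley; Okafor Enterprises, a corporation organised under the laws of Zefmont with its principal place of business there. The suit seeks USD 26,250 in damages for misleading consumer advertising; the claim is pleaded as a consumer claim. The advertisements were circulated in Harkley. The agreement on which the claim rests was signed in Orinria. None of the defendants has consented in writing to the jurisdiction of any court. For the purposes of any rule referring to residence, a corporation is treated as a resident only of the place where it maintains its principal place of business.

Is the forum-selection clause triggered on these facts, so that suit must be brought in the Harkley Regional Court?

The Harkley Regional Court:
  (a) The operative events occurred in Harkley. Condition met.
  (b) No such written consent has been filed. But Emil Galloway resides in Harkley, and the 'unless' clause therefore excuses the requirement. Satisfied.
  (c) The amount in controversy is $26,250, which meets the $23,500 floor, so this disjunct is met. And the carve-out is inapplicable — the plaintiff resides in Orinria, not Harkley. Satisfied.
  (d) Emil Galloway resides in Harkley. The carve-out does not apply: the plaintiff resides in Orinria, not Harkley. Met.
  (e) Emil Galloway resides in Harkley. Met.
  → Forum clause is triggered.

Yes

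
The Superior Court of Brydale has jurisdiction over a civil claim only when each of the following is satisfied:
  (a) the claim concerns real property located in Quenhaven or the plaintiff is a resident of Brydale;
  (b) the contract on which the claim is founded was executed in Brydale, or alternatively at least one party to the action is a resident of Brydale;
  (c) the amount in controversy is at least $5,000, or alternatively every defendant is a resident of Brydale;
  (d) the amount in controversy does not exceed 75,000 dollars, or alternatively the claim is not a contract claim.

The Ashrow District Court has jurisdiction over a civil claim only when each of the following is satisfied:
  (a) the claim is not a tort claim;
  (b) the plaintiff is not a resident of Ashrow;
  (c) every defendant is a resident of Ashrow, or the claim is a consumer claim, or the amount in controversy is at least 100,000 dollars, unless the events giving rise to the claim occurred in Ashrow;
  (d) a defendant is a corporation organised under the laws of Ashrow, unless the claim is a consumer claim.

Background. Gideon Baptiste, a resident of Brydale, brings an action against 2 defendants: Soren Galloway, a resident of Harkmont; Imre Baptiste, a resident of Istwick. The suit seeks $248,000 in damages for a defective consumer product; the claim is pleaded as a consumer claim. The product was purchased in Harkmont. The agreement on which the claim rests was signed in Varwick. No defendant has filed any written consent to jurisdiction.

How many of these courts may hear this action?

The Superior Court of Brydale:
  (a) The plaintiff resides in Brydale, which satisfies one of the alternatives. Satisfied.
  (b) Gideon Baptiste resides in Brydale, which satisfies one of the alternatives. Condition met.
  (c) The amount in controversy is USD 248,000, which meets the 5,000 dollars floor, which satisfies one of the alternatives. Met.
  (d) The claim is a consumer claim, not a contract claim, which satisfies one of the alternatives. Satisfied.
  → Every requirement is satisfied — jurisdiction.
The Ashrow District Court:
  (a) The claim is a consumer claim, not a tort claim. Met.
  (b) The plaintiff resides in Brydale, which is not Ashrow. Met.
  (c) The claim is a consumer claim, which satisfies one of the alternatives. Met.
  (d) No defendant is a corporation. The proviso rescues it, though: the claim is a consumer claim. Condition met.
  → All conditions met; jurisdiction exists.
Courts with jurisdiction: the Superior Court of Brydale, the Ashrow District Court — 2 in total.

2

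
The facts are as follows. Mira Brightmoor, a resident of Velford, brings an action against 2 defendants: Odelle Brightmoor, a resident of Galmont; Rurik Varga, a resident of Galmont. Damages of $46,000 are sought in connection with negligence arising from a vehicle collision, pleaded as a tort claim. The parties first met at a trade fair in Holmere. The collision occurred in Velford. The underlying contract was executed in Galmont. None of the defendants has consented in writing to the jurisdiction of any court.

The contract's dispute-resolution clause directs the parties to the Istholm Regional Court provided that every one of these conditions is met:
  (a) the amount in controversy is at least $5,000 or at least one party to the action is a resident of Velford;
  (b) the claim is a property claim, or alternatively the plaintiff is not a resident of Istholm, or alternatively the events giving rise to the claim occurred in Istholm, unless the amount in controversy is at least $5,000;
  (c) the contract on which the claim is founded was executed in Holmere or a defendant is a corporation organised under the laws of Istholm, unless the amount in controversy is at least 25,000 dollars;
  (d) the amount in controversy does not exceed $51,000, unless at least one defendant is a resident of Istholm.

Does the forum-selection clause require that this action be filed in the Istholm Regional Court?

The Istholm Regional Court:
  (a) The amount in controversy is $46,000, which meets the USD 5,000 floor, which satisfies one of the alternatives. Met.
  (b) The plaintiff resides in Velford, which is not Istholm, so this disjunct is met. Condition met.
  (c) The contract was executed in Galmont, not Holmere; no defendant is a corporation — every alternative fails. The proviso rescues it, though: the amount in controversy is $46,000, which meets the 25,000 dollars floor. Condition met.
  (d) The amount in controversy is USD 46,000, within the $51,000 ceiling. Condition met.
  → Forum clause is triggered.

Yes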